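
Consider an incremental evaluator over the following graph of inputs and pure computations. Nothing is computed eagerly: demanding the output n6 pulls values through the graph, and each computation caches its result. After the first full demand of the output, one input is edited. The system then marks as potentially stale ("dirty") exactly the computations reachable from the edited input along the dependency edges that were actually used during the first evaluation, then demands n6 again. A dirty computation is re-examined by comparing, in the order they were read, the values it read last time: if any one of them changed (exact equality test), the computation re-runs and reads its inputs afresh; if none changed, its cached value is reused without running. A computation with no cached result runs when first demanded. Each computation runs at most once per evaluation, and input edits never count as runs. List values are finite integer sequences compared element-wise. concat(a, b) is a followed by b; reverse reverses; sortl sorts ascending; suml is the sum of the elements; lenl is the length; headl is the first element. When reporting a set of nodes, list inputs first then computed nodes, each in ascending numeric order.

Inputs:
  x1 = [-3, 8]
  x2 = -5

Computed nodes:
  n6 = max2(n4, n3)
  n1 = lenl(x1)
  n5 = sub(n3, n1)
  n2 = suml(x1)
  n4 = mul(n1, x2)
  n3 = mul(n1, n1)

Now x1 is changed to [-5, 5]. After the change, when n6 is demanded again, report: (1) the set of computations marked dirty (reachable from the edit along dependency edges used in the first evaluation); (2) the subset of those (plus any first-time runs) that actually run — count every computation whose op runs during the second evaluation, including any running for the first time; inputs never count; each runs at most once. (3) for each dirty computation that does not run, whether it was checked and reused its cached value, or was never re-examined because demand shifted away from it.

Initial pass — values computed on the first demand:
  n1 = lenl([-3, 8]) = 2
  n3 = mul(2, 2) = 4
  n4 = mul(2, -5) = -10
  n6 = max2(-10, 4) = 4

Second demand — change propagation:
  n1: re-runs because x1 [-3, 8]->[-5, 5]; new result 2 (unchanged).
  n3: re-examined; everything it read last time is the same (n1 unchanged, n1 unchanged) — cache 4 kept, no run.
  n4: re-examined; everything it read last time is the same (n1 unchanged, x2 unchanged) — cache -10 kept, no run.
  n6: re-examined; everything it read last time is the same (n4 unchanged, n3 unchanged) — cache 4 kept, no run.

The important point: n1 recomputes to an identical value, and the output ends up unchanged.

Dirty set: n1, n3, n4, n6.
Run set: n1 (1 run).
Re-examined without running (cache reused): n3, n4, n6.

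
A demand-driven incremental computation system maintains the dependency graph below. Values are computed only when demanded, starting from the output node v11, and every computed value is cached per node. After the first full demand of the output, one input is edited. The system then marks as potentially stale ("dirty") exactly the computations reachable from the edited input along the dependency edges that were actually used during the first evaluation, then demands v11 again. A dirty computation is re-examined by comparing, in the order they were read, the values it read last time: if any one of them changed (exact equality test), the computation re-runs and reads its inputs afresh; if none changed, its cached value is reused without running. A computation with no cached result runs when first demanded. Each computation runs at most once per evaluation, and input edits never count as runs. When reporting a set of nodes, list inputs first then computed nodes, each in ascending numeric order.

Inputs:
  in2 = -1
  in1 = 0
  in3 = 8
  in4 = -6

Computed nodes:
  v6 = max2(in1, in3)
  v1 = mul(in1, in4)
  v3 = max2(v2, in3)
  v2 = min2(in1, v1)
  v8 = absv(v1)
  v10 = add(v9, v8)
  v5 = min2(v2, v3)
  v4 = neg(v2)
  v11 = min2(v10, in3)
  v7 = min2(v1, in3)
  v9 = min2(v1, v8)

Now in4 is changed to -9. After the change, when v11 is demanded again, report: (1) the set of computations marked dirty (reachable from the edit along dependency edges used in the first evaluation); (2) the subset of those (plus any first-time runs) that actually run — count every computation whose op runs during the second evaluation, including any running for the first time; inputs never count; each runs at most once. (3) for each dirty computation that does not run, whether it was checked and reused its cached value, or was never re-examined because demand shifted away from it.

First evaluation (everything demanded from the output):
  v1 = mul(0, -6) = 0
  v8 = absv(0) = 0
  v9 = min2(0, 0) = 0
  v10 = add(0, 0) = 0
  v11 = min2(0, 8) = 0

Propagation after the edit:
  v1: runs — in4 -6->-9; result 0 (same value as before).
  v8: checked — values it read are unchanged (v1 unchanged); reused cached 0 without running.
  v9: checked — values it read are unchanged (v1 unchanged, v8 unchanged); reused cached 0 without running.
  v10: checked — values it read are unchanged (v9 unchanged, v8 unchanged); reused cached 0 without running.
  v11: checked — values it read are unchanged (v10 unchanged, in3 unchanged); reused cached 0 without running.

Key observation: the change is absorbed at v1 — it re-runs but produces the same value, and the output's value is unchanged.

Marked dirty: v1, v8, v9, v10, v11.
Computations that run: v1 — 1 in total.
Checked but reused from cache: v8, v9, v10, v11.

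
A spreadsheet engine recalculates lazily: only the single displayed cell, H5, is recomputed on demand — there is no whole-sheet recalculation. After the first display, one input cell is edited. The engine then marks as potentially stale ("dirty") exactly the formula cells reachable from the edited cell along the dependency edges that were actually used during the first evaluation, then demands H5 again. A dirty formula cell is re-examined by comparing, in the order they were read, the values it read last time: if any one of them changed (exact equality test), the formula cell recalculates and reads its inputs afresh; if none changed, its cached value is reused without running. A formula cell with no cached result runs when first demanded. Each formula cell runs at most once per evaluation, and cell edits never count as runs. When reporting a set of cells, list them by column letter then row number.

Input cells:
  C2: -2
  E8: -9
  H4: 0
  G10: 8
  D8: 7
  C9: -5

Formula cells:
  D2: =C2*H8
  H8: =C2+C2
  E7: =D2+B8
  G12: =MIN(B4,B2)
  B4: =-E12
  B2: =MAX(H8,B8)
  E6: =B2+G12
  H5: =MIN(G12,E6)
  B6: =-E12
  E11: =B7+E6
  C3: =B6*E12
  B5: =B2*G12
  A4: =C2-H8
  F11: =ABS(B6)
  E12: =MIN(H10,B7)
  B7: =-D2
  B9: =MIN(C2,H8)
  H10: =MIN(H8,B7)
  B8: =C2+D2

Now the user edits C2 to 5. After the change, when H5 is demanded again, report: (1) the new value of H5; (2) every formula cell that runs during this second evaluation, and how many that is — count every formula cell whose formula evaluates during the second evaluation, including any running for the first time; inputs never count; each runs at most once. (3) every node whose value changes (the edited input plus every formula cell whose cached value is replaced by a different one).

First evaluation (everything demanded from the output):
  H8 = -2 + -2 = -4
  D2 = -2 * -4 = 8
  B7 = -(8) = -8
  B8 = -2 + 8 = 6
  B2 = MAX(-4, 6) = 6
  H10 = MIN(-4, -8) = -8
  E12 = MIN(-8, -8) = -8
  B4 = -(-8) = 8
  G12 = MIN(8, 6) = 6
  E6 = 6 + 6 = 12
  H5 = MIN(6, 12) = 6

Propagation after the edit:
  H8: runs — C2 -2->5; C2 -2->5; result 10.
  D2: runs — C2 -2->5; H8 -4->10; result 50.
  B7: runs — D2 8->50; result -50.
  B8: runs — C2 -2->5; D2 8->50; result 55.
  B2: runs — H8 -4->10; B8 6->55; result 55.
  H10: runs — H8 -4->10; B7 -8->-50; result -50.
  E12: runs — H10 -8->-50; B7 -8->-50; result -50.
  B4: runs — E12 -8->-50; result 50.
  G12: runs — B4 8->50; B2 6->55; result 50.
  E6: runs — B2 6->55; G12 6->50; result 105.
  H5: runs — G12 6->50; E6 12->105; result 50.

New value of H5: 50.
Formula cells that run: B2, B4, B7, B8, D2, E6, E12, G12, H5, H8, H10 — 11 in total.
Values that change: B2, B4, B7, B8, C2, D2, E6, E12, G12, H5, H8, H10.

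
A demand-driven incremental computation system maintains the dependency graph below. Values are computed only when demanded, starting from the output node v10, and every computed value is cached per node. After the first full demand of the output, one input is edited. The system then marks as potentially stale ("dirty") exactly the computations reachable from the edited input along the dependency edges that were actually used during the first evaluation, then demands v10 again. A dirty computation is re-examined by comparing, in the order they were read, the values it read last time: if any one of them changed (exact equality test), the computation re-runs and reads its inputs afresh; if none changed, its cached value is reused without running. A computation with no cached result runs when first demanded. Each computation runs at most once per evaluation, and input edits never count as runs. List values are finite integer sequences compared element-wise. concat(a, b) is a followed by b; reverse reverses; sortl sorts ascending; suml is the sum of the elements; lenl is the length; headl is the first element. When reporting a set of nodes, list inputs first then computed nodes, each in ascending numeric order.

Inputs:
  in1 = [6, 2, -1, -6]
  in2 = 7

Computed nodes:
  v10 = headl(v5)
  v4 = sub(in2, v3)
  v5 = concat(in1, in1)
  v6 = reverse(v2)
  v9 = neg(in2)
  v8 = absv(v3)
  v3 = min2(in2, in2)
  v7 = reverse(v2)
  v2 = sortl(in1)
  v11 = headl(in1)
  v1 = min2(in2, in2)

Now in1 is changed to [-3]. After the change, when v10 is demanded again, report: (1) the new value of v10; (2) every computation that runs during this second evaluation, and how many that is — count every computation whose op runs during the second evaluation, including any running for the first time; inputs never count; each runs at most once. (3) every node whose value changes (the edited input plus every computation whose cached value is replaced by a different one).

First evaluation (everything demanded from the output):
  v5 = concat([6, 2, -1, -6], [6, 2, -1, -6]) = [6, 2, -1, -6, 6, 2, -1, -6]
  v10 = headl([6, 2, -1, -6, 6, 2, -1, -6]) = 6

Propagation after the edit:
  v5: runs — in1 [6, 2, -1, -6]->[-3]; in1 [6, 2, -1, -6]->[-3]; result [-3, -3].
  v10: runs — v5 [6, 2, -1, -6, 6, 2, -1, -6]->[-3, -3]; result -3.

New value of v10: -3.
Computations that run: v5, v10 — 2 in total.
Values that change: in1, v5, v10.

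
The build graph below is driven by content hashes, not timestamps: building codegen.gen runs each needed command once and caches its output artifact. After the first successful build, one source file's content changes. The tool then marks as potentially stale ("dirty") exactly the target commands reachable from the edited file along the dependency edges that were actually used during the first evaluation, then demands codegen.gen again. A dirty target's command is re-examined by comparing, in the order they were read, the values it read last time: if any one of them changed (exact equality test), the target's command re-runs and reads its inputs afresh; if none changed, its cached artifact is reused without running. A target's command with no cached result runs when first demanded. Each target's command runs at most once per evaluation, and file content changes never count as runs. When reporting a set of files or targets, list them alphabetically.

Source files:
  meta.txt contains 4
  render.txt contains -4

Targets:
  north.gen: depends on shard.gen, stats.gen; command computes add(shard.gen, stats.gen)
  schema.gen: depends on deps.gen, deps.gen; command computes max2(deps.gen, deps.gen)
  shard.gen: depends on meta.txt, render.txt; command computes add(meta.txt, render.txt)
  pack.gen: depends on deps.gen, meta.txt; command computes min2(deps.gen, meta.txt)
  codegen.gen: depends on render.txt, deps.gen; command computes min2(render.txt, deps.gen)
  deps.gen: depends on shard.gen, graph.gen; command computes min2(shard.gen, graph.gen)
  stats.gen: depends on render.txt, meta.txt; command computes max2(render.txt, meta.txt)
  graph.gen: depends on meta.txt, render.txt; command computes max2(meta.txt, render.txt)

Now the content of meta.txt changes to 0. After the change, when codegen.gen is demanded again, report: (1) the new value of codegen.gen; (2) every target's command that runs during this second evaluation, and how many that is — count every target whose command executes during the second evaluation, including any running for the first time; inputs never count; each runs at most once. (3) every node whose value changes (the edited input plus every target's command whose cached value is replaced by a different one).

Initial pass — values computed on the first demand:
  graph.gen = max2(4, -4) = 4
  shard.gen = add(4, -4) = 0
  deps.gen = min2(0, 4) = 0
  codegen.gen = min2(-4, 0) = -4

Second demand — change propagation:
  graph.gen: re-runs because meta.txt 4->0; new result 0.
  shard.gen: re-runs because meta.txt 4->0; new result -4.
  deps.gen: re-runs because shard.gen 0->-4; graph.gen 4->0; new result -4.
  codegen.gen: re-runs because deps.gen 0->-4; new result -4 (unchanged).

codegen.gen now evaluates to -4.
Run set: codegen.gen, deps.gen, graph.gen, shard.gen (4 run).
Changed values: deps.gen, graph.gen, meta.txt, shard.gen.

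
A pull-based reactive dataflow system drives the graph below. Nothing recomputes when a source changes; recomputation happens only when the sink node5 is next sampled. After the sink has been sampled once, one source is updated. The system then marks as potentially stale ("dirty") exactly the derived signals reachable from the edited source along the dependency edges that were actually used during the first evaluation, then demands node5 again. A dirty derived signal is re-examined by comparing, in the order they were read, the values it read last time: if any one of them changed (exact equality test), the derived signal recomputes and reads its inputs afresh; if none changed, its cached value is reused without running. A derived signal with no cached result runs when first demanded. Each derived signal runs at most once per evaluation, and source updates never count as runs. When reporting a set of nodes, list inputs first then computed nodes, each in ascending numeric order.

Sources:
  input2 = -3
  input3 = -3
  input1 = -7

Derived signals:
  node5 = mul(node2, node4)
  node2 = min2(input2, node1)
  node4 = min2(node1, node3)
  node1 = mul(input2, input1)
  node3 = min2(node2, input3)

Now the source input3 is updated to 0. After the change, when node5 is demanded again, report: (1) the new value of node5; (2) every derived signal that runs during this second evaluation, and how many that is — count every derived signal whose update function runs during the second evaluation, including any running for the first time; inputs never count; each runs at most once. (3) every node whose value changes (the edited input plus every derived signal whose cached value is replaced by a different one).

First evaluation (everything demanded from the output):
  node1 = mul(-3, -7) = 21
  node2 = min2(-3, 21) = -3
  node3 = min2(-3, -3) = -3
  node4 = min2(21, -3) = -3
  node5 = mul(-3, -3) = 9

Propagation after the edit:
  node3: runs — input3 -3->0; result -3 (same value as before).
  node4: checked — values it read are unchanged (node1 unchanged, node3 unchanged); reused cached -3 without running.
  node5: checked — values it read are unchanged (node2 unchanged, node4 unchanged); reused cached 9 without running.

Key observation: the change is absorbed at node3 — it re-runs but produces the same value, and the output's value is unchanged.

New value of node5: 9.
Derived signals that run: node3 — 1 in total.
Values that change: input3.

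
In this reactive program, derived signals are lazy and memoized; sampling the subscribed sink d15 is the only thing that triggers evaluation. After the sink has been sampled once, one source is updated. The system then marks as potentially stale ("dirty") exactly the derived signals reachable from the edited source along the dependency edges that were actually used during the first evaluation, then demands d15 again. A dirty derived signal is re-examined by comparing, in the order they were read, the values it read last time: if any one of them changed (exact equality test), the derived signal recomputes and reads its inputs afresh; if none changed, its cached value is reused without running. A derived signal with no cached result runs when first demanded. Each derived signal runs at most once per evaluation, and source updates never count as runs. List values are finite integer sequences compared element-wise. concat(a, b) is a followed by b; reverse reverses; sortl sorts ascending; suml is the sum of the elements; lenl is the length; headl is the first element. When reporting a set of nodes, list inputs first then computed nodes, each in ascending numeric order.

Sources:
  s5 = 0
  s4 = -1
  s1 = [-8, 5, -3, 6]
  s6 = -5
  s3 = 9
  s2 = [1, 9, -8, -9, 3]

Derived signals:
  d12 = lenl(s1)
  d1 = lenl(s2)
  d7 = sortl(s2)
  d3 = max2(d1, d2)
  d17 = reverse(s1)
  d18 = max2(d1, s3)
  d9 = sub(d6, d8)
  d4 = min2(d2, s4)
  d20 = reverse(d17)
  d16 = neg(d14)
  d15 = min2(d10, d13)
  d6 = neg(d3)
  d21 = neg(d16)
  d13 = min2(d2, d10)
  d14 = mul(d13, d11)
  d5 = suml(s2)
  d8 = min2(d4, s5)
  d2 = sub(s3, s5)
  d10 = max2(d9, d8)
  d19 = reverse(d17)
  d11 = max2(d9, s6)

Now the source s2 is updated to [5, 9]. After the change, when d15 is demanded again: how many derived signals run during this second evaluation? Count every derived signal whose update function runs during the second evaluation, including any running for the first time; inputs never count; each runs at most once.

2 derived signals run: d1, d3.
Note the absorption at d3: it re-runs yet its value is the same, leaving the output's value untouched.

First demand of the output computes:
  d1 = lenl([1, 9, -8, -9, 3]) = 5
  d2 = sub(9, 0) = 9
  d3 = max2(5, 9) = 9
  d4 = min2(9, -1) = -1
  d6 = neg(9) = -9
  d8 = min2(-1, 0) = -1
  d9 = sub(-9, -1) = -8
  d10 = max2(-8, -1) = -1
  d13 = min2(9, -1) = -1
  d15 = min2(-1, -1) = -1

After the edit, cleaning proceeds:
  d1: a read changed (s2 [1, 9, -8, -9, 3]->[5, 9]) — executes, giving 2.
  d3: a read changed (d1 5->2) — executes, giving 9 — identical to its old value.
  d6: dirty, but its reads are unchanged (d3 unchanged); cached -9 stands.
  d9: dirty, but its reads are unchanged (d6 unchanged, d8 unchanged); cached -8 stands.
  d10: dirty, but its reads are unchanged (d9 unchanged, d8 unchanged); cached -1 stands.
  d13: dirty, but its reads are unchanged (d2 unchanged, d10 unchanged); cached -1 stands.
  d15: dirty, but its reads are unchanged (d10 unchanged, d13 unchanged); cached -1 stands.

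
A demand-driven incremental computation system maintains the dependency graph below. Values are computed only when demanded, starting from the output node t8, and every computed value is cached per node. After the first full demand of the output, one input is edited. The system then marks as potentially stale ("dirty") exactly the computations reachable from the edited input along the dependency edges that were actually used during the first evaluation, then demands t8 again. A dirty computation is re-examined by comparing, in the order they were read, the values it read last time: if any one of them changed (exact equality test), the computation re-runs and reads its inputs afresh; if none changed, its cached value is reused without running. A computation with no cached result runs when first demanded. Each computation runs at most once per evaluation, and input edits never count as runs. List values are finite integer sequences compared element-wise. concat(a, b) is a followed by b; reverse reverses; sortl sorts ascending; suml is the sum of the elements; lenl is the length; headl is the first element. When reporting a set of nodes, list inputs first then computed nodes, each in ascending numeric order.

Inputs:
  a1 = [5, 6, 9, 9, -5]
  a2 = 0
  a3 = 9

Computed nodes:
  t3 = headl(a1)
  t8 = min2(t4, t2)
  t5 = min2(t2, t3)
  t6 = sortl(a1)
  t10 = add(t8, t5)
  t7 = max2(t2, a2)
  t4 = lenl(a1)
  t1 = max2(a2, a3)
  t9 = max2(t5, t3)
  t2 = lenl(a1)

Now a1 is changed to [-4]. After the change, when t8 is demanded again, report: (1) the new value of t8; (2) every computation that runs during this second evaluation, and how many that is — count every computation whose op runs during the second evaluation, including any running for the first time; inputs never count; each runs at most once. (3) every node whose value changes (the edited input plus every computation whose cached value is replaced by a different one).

First evaluation (everything demanded from the output):
  t2 = lenl([5, 6, 9, 9, -5]) = 5
  t4 = lenl([5, 6, 9, 9, -5]) = 5
  t8 = min2(5, 5) = 5

Propagation after the edit:
  t2: runs — a1 [5, 6, 9, 9, -5]->[-4]; result 1.
  t4: runs — a1 [5, 6, 9, 9, -5]->[-4]; result 1.
  t8: runs — t4 5->1; t2 5->1; result 1.

New value of t8: 1.
Computations that run: t2, t4, t8 — 3 in total.
Values that change: a1, t2, t4, t8.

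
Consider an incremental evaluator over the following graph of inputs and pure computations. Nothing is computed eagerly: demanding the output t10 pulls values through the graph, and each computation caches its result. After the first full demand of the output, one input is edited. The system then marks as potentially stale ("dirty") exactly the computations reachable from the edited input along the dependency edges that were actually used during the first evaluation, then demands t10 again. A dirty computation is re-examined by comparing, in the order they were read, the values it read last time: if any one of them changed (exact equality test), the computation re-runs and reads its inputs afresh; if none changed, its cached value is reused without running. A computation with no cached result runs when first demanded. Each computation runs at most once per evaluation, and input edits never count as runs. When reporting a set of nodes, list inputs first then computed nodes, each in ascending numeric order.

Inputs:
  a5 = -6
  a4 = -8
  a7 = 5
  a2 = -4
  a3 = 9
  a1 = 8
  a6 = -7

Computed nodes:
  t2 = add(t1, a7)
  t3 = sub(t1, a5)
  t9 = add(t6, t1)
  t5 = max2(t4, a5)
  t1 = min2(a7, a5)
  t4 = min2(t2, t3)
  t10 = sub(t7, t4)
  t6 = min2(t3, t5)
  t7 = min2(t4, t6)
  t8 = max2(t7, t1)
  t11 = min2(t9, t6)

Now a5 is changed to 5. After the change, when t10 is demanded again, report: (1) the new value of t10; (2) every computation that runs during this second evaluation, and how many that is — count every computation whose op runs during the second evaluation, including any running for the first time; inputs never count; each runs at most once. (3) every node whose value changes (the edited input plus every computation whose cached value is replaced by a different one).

Initial pass — values computed on the first demand:
  t1 = min2(5, -6) = -6
  t2 = add(-6, 5) = -1
  t3 = sub(-6, -6) = 0
  t4 = min2(-1, 0) = -1
  t5 = max2(-1, -6) = -1
  t6 = min2(0, -1) = -1
  t7 = min2(-1, -1) = -1
  t10 = sub(-1, -1) = 0

Second demand — change propagation:
  t1: re-runs because a5 -6->5; new result 5.
  t2: re-runs because t1 -6->5; new result 10.
  t3: re-runs because t1 -6->5; a5 -6->5; new result 0 (unchanged).
  t4: re-runs because t2 -1->10; new result 0.
  t5: re-runs because t4 -1->0; a5 -6->5; new result 5.
  t6: re-runs because t5 -1->5; new result 0.
  t7: re-runs because t4 -1->0; t6 -1->0; new result 0.
  t10: re-runs because t7 -1->0; t4 -1->0; new result 0 (unchanged).

t10 now evaluates to 0.
Run set: t1, t2, t3, t4, t5, t6, t7, t10 (8 run).
Changed values: a5, t1, t2, t4, t5, t6, t7.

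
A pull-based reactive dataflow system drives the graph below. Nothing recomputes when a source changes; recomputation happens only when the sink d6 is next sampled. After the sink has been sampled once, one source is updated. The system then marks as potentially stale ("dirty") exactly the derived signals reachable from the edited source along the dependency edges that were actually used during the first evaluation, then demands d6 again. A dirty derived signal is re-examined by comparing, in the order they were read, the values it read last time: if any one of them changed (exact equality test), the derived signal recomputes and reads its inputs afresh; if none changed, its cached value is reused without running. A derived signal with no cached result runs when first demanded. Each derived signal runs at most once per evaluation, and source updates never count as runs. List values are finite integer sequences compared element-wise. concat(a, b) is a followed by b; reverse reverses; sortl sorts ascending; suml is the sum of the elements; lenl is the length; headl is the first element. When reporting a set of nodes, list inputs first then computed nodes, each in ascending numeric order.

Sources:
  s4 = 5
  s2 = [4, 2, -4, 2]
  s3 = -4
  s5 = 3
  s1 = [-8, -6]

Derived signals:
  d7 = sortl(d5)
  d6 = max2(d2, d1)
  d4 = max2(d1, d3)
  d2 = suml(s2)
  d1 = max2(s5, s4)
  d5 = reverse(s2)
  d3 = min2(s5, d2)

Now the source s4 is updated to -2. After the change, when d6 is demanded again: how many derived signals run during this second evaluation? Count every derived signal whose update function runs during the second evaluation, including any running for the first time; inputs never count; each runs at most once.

Derived signals that run: d1, d6 — 2 in total.

First evaluation (everything demanded from the output):
  d1 = max2(3, 5) = 5
  d2 = suml([4, 2, -4, 2]) = 4
  d6 = max2(4, 5) = 5

Propagation after the edit:
  d1: runs — s4 5->-2; result 3.
  d6: runs — d1 5->3; result 4.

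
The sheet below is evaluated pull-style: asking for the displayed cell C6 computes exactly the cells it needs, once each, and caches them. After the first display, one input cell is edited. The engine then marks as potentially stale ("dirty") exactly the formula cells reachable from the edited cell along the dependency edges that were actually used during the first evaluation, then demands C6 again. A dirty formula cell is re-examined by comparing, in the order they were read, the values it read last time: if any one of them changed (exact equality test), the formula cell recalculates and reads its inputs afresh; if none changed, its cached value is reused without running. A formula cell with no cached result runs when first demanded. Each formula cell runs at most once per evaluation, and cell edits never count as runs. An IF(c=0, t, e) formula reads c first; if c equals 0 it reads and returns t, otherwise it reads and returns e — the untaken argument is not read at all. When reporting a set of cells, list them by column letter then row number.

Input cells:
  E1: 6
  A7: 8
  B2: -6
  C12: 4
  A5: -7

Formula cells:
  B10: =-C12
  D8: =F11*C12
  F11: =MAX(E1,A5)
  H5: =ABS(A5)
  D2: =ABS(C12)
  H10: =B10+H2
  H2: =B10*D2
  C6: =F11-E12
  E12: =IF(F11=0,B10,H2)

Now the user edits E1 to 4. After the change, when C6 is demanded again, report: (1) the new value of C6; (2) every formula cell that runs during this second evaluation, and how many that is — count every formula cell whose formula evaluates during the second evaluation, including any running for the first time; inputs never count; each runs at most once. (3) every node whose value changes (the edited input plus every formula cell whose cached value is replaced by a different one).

First demand of the output computes:
  B10 = -(4) = -4
  D2 = ABS(4) = 4
  F11 = MAX(6, -7) = 6
  H2 = -4 * 4 = -16
  E12 = IF(F11=0: F11=6 -> else branch H2) = -16
  C6 = 6 - -16 = 22

After the edit, cleaning proceeds:
  F11: a read changed (E1 6->4) — executes, giving 4.
  E12: a read changed (F11 6->4) — executes, giving -16 — identical to its old value.
  C6: a read changed (F11 6->4) — executes, giving 20.

Demanding C6 again yields 20.
3 formula cells run: C6, E12, F11.
The nodes whose values change: C6, E1, F11.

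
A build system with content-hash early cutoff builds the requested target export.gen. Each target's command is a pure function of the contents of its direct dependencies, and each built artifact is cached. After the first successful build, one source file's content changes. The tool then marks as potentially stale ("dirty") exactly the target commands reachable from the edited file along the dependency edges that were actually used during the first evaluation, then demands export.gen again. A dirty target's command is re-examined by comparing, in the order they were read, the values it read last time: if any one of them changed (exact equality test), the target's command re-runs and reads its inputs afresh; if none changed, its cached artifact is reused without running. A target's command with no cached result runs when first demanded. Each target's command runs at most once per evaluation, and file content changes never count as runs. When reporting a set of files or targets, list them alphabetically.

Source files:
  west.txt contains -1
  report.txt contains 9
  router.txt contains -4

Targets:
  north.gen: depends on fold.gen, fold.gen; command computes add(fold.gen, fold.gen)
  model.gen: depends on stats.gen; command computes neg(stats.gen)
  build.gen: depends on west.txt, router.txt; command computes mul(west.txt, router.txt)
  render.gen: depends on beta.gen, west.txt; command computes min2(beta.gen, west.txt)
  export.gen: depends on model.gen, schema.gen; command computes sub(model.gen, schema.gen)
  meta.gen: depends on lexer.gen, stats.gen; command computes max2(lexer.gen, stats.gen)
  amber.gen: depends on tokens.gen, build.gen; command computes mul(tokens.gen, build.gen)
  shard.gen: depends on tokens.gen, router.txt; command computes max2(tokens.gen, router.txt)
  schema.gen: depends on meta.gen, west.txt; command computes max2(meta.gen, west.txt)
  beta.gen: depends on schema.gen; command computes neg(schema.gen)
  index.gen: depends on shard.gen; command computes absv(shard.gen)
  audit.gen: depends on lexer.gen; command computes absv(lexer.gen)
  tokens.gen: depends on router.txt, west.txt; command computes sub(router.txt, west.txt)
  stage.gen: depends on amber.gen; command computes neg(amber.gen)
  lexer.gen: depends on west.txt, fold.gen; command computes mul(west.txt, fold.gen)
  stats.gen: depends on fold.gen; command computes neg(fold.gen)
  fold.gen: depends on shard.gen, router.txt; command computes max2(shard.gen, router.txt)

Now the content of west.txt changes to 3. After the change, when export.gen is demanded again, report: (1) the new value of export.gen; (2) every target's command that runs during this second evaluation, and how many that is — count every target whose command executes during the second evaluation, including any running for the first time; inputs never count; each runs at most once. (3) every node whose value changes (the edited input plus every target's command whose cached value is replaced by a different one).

New value of export.gen: -8.
Target commands that run: export.gen, fold.gen, lexer.gen, meta.gen, model.gen, schema.gen, shard.gen, stats.gen, tokens.gen — 9 in total.
Values that change: export.gen, fold.gen, lexer.gen, meta.gen, model.gen, schema.gen, shard.gen, stats.gen, tokens.gen, west.txt.

First evaluation (everything demanded from the output):
  tokens.gen = sub(-4, -1) = -3
  shard.gen = max2(-3, -4) = -3
  fold.gen = max2(-3, -4) = -3
  lexer.gen = mul(-1, -3) = 3
  stats.gen = neg(-3) = 3
  meta.gen = max2(3, 3) = 3
  model.gen = neg(3) = -3
  schema.gen = max2(3, -1) = 3
  export.gen = sub(-3, 3) = -6

Propagation after the edit:
  tokens.gen: runs — west.txt -1->3; result -7.
  shard.gen: runs — tokens.gen -3->-7; result -4.
  fold.gen: runs — shard.gen -3->-4; result -4.
  lexer.gen: runs — west.txt -1->3; fold.gen -3->-4; result -12.
  stats.gen: runs — fold.gen -3->-4; result 4.
  meta.gen: runs — lexer.gen 3->-12; stats.gen 3->4; result 4.
  model.gen: runs — stats.gen 3->4; result -4.
  schema.gen: runs — meta.gen 3->4; west.txt -1->3; result 4.
  export.gen: runs — model.gen -3->-4; schema.gen 3->4; result -8.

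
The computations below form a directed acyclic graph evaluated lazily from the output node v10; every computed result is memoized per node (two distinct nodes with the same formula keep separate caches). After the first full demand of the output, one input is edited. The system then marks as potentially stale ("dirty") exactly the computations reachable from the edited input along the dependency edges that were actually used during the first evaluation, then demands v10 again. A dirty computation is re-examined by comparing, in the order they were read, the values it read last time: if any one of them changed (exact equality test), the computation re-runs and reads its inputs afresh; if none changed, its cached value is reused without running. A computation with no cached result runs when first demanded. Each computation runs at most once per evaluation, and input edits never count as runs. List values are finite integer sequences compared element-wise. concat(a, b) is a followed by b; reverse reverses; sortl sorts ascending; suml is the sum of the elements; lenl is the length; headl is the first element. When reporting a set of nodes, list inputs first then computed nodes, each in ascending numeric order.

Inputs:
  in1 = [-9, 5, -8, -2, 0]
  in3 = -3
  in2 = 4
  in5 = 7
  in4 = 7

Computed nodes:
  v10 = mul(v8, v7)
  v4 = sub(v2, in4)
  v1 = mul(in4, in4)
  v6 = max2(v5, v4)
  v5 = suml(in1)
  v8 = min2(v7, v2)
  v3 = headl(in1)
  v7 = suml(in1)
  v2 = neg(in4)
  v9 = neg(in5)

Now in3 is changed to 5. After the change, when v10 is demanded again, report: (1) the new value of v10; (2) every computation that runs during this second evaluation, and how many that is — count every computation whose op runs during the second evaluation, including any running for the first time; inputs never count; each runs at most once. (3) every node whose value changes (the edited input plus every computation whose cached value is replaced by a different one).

First demand of the output computes:
  v2 = neg(7) = -7
  v7 = suml([-9, 5, -8, -2, 0]) = -14
  v8 = min2(-14, -7) = -14
  v10 = mul(-14, -14) = 196

After the edit, cleaning proceeds:
  no node depends on in3 at all; the second demand re-runs nothing.

Note the shortcut — nothing in the graph depends on in3 at all, so no recomputation happens.

Demanding v10 again yields 196.
0 computations run: none.
The nodes whose values change: in3.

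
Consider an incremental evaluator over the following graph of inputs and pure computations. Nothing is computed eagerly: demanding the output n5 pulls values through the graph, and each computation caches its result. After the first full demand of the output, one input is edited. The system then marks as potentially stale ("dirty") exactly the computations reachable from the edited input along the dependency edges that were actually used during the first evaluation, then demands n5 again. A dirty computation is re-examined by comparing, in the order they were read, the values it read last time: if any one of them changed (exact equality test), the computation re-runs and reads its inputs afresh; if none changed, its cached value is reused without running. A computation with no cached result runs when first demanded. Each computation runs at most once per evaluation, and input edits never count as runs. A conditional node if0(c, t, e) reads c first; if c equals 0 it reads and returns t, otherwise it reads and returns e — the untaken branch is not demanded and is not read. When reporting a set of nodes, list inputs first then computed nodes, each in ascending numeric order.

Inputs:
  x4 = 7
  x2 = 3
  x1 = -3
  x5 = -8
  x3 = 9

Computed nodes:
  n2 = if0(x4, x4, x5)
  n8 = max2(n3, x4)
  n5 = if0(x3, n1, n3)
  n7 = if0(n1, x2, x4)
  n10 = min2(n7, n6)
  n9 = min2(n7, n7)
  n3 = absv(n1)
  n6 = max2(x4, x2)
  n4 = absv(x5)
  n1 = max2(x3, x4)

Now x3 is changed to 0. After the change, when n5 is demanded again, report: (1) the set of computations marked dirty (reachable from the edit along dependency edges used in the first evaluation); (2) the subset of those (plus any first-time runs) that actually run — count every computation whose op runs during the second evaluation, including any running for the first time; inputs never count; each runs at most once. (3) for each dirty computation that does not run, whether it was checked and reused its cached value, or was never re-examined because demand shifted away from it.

Dirty set: n1, n3, n5.
Run set: n1, n5 (2 run).
Left stale — demand moved off them: n3.
The important point: the flipped condition redirects demand; n3 is left stale, never re-checked.

Initial pass — values computed on the first demand:
  n1 = max2(9, 7) = 9
  n3 = absv(9) = 9
  n5 = if0(x3=9 -> else branch n3) = 9

Second demand — change propagation:
  n1: re-runs because x3 9->0; new result 7.
  n3: dirty yet unreached — the second evaluation never asks for it.
  n5: re-runs because x3 9->0; new result 7.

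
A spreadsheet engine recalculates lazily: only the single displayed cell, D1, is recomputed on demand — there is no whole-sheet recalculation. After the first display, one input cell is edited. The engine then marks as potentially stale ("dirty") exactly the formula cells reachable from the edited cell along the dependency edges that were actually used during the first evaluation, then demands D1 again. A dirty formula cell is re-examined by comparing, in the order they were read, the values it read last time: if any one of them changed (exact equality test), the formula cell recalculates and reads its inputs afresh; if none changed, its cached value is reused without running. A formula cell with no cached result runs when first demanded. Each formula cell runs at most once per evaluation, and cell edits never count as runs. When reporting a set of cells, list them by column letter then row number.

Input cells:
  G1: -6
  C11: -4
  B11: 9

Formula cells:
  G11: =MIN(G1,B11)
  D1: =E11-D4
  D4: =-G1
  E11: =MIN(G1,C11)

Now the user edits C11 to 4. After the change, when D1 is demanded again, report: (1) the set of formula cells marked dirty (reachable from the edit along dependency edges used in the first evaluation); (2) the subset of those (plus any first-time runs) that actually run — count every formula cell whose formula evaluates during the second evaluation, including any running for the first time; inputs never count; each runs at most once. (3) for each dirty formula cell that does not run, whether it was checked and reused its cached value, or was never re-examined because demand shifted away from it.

First evaluation (everything demanded from the output):
  D4 = -(-6) = 6
  E11 = MIN(-6, -4) = -6
  D1 = -6 - 6 = -12

Propagation after the edit:
  E11: runs — C11 -4->4; result -6 (same value as before).
  D1: checked — values it read are unchanged (E11 unchanged, D4 unchanged); reused cached -12 without running.

Key observation: the change is absorbed at E11 — it re-runs but produces the same value, and the output's value is unchanged.

Marked dirty: D1, E11.
Formula cells that run: E11 — 1 in total.
Checked but reused from cache: D1.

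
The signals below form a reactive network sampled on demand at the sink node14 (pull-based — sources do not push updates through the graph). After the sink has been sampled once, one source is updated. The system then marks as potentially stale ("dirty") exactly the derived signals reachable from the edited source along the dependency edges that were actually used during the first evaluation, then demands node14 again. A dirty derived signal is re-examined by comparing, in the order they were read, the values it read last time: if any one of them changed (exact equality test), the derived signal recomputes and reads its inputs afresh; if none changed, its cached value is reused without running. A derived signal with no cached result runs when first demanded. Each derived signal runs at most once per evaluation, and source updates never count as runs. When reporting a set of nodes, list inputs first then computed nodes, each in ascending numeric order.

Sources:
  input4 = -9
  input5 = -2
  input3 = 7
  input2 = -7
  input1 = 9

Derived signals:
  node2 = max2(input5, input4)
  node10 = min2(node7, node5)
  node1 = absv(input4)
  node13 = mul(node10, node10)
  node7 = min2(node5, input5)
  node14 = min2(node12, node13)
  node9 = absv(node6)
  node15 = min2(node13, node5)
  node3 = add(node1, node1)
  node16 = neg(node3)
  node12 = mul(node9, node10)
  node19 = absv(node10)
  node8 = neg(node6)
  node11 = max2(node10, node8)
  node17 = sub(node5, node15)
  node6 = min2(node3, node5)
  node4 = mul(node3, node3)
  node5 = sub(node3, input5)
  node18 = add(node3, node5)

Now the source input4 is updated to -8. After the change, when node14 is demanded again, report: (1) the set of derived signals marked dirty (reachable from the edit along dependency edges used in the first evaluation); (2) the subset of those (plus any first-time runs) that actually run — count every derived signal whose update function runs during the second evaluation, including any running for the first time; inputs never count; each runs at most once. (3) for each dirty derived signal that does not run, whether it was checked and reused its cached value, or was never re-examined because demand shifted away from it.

Initial pass — values computed on the first demand:
  node1 = absv(-9) = 9
  node3 = add(9, 9) = 18
  node5 = sub(18, -2) = 20
  node6 = min2(18, 20) = 18
  node7 = min2(20, -2) = -2
  node9 = absv(18) = 18
  node10 = min2(-2, 20) = -2
  node12 = mul(18, -2) = -36
  node13 = mul(-2, -2) = 4
  node14 = min2(-36, 4) = -36

Second demand — change propagation:
  node1: re-runs because input4 -9->-8; new result 8.
  node3: re-runs because node1 9->8; node1 9->8; new result 16.
  node5: re-runs because node3 18->16; new result 18.
  node6: re-runs because node3 18->16; node5 20->18; new result 16.
  node7: re-runs because node5 20->18; new result -2 (unchanged).
  node9: re-runs because node6 18->16; new result 16.
  node10: re-runs because node5 20->18; new result -2 (unchanged).
  node12: re-runs because node9 18->16; new result -32.
  node13: re-examined; everything it read last time is the same (node10 unchanged, node10 unchanged) — cache 4 kept, no run.
  node14: re-runs because node12 -36->-32; new result -32.

The important point: at node13 every value read last time is unchanged, so the dirty flag clears without a run.

Dirty set: node1, node3, node5, node6, node7, node9, node10, node12, node13, node14.
Run set: node1, node3, node5, node6, node7, node9, node10, node12, node14 (9 run).
Re-examined without running (cache reused): node13.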